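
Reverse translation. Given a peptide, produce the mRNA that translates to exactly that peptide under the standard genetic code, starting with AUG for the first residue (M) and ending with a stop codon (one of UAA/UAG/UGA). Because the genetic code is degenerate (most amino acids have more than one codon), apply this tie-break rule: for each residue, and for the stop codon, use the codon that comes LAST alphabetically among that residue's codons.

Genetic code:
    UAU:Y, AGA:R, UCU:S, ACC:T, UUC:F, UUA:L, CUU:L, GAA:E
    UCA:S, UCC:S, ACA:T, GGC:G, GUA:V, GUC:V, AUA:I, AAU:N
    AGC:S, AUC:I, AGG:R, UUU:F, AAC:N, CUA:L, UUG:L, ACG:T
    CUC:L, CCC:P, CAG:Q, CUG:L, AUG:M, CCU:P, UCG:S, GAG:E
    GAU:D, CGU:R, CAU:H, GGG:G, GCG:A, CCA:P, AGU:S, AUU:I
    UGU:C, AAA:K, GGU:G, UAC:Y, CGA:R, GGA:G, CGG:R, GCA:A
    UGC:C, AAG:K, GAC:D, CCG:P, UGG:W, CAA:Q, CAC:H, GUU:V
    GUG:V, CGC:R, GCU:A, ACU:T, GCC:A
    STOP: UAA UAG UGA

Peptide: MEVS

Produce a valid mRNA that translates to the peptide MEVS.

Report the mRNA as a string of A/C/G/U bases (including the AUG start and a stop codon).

Answer: mRNA: AUGGAGGUUUCUUGA

Derivation:
residue 1: M -> AUG (start codon)
residue 2: E codons sorted = GAA,GAG -> pick last = GAG
residue 3: V codons sorted = GUA,GUC,GUG,GUU -> pick last = GUU
residue 4: S codons sorted = AGC,AGU,UCA,UCC,UCG,UCU -> pick last = UCU
terminator: stop codons sorted = UAA,UAG,UGA -> pick last = UGA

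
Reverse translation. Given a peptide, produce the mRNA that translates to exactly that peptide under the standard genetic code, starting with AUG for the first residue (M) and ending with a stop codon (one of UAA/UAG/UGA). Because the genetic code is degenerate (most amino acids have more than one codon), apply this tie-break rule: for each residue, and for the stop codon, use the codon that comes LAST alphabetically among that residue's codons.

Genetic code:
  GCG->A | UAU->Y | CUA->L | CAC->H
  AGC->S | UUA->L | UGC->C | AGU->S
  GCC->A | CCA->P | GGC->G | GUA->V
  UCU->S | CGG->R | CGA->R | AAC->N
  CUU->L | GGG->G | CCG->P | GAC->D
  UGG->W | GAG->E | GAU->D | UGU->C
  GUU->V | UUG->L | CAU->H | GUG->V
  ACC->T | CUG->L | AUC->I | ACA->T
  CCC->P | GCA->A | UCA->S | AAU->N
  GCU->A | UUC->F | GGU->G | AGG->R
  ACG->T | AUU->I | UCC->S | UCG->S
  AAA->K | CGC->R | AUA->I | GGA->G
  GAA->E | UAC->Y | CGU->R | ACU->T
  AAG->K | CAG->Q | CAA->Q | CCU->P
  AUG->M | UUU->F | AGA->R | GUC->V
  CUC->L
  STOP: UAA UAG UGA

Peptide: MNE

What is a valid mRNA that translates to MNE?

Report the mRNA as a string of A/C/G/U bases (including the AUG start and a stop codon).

Answer: mRNA: AUGAAUGAGUGA

Derivation:
residue 1: M -> AUG (start codon)
residue 2: N codons sorted = AAC,AAU -> pick last = AAU
residue 3: E codons sorted = GAA,GAG -> pick last = GAG
terminator: stop codons sorted = UAA,UAG,UGA -> pick last = UGA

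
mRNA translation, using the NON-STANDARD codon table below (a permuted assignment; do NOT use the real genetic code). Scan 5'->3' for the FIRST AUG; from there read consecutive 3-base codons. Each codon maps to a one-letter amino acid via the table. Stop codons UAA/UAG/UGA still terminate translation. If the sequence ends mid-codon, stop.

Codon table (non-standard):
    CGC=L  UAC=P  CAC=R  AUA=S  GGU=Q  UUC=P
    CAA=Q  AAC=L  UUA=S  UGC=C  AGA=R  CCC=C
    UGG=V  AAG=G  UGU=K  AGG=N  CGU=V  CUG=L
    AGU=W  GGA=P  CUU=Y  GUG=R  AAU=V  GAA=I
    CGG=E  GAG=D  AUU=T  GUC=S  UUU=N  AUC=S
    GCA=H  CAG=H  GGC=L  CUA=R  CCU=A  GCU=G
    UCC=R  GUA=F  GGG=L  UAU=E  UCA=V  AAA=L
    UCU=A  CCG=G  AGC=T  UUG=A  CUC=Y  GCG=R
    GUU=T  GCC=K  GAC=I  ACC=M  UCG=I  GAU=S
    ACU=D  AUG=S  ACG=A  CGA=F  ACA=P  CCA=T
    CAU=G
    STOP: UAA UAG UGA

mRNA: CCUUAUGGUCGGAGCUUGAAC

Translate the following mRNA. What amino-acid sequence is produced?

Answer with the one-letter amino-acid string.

start AUG at pos 4
pos 4: AUG -> S; peptide=S
pos 7: GUC -> S; peptide=SS
pos 10: GGA -> P; peptide=SSP
pos 13: GCU -> G; peptide=SSPG
pos 16: UGA -> STOP

Answer: SSPG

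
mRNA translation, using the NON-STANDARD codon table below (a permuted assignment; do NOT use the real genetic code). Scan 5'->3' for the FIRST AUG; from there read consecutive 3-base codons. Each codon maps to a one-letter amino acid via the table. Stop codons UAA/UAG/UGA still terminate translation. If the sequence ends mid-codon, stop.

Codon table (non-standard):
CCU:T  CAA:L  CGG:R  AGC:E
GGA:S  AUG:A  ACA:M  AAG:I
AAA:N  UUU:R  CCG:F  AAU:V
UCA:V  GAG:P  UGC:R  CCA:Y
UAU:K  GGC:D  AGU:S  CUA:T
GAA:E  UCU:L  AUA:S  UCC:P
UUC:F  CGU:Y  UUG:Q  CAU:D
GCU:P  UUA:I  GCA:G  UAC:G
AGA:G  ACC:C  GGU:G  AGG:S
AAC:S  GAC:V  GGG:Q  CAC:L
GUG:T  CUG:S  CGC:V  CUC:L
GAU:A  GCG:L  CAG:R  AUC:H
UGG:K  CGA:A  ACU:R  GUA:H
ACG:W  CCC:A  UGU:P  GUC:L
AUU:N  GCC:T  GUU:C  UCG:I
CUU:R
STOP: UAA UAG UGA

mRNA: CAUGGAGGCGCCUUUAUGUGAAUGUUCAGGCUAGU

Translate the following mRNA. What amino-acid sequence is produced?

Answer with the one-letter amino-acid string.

Answer: APLTIPEPVD

Derivation:
start AUG at pos 1
pos 1: AUG -> A; peptide=A
pos 4: GAG -> P; peptide=AP
pos 7: GCG -> L; peptide=APL
pos 10: CCU -> T; peptide=APLT
pos 13: UUA -> I; peptide=APLTI
pos 16: UGU -> P; peptide=APLTIP
pos 19: GAA -> E; peptide=APLTIPE
pos 22: UGU -> P; peptide=APLTIPEP
pos 25: UCA -> V; peptide=APLTIPEPV
pos 28: GGC -> D; peptide=APLTIPEPVD
pos 31: UAG -> STOP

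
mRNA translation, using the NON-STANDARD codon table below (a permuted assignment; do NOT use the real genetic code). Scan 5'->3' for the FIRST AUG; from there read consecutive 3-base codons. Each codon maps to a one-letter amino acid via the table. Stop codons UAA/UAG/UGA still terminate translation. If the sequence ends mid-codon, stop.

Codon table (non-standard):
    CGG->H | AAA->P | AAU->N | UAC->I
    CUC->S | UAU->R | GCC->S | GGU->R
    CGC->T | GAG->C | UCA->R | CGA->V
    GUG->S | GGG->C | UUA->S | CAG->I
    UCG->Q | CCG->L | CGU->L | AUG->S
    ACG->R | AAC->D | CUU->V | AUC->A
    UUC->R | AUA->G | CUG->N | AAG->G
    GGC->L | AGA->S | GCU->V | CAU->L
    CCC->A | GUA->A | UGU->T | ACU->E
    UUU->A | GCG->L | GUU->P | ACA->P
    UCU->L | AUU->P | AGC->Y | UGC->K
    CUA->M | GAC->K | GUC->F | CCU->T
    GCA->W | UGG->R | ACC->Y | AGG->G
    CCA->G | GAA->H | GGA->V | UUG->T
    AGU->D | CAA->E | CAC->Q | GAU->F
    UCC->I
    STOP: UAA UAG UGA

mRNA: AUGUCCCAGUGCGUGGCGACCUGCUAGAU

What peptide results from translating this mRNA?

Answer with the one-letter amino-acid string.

start AUG at pos 0
pos 0: AUG -> S; peptide=S
pos 3: UCC -> I; peptide=SI
pos 6: CAG -> I; peptide=SII
pos 9: UGC -> K; peptide=SIIK
pos 12: GUG -> S; peptide=SIIKS
pos 15: GCG -> L; peptide=SIIKSL
pos 18: ACC -> Y; peptide=SIIKSLY
pos 21: UGC -> K; peptide=SIIKSLYK
pos 24: UAG -> STOP

Answer: SIIKSLYK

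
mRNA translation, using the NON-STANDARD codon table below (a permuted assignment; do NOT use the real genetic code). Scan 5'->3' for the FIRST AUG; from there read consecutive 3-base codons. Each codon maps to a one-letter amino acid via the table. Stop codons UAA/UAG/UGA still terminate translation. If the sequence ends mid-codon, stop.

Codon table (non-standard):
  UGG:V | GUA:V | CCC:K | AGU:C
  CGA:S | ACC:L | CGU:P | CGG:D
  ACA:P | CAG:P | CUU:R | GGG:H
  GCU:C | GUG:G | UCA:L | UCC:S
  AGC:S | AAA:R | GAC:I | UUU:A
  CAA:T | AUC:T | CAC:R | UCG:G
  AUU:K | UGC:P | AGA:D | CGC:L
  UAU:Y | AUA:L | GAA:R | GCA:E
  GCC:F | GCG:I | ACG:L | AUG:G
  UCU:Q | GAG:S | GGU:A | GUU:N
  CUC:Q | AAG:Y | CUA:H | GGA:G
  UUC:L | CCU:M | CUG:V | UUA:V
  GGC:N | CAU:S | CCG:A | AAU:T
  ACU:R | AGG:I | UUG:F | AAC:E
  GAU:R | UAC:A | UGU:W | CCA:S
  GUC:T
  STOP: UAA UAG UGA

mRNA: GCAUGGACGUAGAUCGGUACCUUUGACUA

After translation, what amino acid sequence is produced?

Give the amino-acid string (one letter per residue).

start AUG at pos 2
pos 2: AUG -> G; peptide=G
pos 5: GAC -> I; peptide=GI
pos 8: GUA -> V; peptide=GIV
pos 11: GAU -> R; peptide=GIVR
pos 14: CGG -> D; peptide=GIVRD
pos 17: UAC -> A; peptide=GIVRDA
pos 20: CUU -> R; peptide=GIVRDAR
pos 23: UGA -> STOP

Answer: GIVRDAR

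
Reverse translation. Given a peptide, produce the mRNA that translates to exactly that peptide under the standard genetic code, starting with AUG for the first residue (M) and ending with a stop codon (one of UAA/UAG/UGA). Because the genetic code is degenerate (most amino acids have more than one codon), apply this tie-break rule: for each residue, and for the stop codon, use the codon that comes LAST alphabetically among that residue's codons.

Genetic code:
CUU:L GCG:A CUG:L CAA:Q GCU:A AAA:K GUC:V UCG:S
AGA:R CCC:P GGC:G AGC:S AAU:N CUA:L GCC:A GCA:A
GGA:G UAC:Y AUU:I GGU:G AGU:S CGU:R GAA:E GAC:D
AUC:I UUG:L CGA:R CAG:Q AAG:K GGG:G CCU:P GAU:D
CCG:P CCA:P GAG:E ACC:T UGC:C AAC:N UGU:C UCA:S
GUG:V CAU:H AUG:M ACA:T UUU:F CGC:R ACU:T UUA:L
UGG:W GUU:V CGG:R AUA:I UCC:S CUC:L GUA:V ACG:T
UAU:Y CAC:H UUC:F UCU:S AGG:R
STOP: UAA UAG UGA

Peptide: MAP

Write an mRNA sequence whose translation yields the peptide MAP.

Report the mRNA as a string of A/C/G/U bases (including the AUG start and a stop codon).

Answer: mRNA: AUGGCUCCUUGA

Derivation:
residue 1: M -> AUG (start codon)
residue 2: A codons sorted = GCA,GCC,GCG,GCU -> pick last = GCU
residue 3: P codons sorted = CCA,CCC,CCG,CCU -> pick last = CCU
terminator: stop codons sorted = UAA,UAG,UGA -> pick last = UGA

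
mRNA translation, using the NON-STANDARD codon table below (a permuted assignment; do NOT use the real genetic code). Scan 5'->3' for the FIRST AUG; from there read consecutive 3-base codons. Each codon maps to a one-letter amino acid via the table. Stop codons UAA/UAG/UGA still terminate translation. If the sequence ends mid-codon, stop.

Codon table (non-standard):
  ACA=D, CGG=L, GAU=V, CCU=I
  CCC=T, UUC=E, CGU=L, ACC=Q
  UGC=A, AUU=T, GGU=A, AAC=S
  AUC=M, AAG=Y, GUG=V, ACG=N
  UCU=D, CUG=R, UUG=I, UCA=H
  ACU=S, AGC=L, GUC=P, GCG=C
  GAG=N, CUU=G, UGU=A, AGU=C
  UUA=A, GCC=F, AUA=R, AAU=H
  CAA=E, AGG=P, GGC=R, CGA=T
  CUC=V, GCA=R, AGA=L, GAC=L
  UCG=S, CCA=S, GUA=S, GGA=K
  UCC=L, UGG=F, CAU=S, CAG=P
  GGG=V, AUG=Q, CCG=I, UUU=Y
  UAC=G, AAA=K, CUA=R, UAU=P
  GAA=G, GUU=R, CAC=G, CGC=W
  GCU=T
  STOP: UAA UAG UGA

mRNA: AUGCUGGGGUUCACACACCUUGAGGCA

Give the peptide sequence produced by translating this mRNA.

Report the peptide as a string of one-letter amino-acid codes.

start AUG at pos 0
pos 0: AUG -> Q; peptide=Q
pos 3: CUG -> R; peptide=QR
pos 6: GGG -> V; peptide=QRV
pos 9: UUC -> E; peptide=QRVE
pos 12: ACA -> D; peptide=QRVED
pos 15: CAC -> G; peptide=QRVEDG
pos 18: CUU -> G; peptide=QRVEDGG
pos 21: GAG -> N; peptide=QRVEDGGN
pos 24: GCA -> R; peptide=QRVEDGGNR
pos 27: only 0 nt remain (<3), stop (end of mRNA)

Answer: QRVEDGGNR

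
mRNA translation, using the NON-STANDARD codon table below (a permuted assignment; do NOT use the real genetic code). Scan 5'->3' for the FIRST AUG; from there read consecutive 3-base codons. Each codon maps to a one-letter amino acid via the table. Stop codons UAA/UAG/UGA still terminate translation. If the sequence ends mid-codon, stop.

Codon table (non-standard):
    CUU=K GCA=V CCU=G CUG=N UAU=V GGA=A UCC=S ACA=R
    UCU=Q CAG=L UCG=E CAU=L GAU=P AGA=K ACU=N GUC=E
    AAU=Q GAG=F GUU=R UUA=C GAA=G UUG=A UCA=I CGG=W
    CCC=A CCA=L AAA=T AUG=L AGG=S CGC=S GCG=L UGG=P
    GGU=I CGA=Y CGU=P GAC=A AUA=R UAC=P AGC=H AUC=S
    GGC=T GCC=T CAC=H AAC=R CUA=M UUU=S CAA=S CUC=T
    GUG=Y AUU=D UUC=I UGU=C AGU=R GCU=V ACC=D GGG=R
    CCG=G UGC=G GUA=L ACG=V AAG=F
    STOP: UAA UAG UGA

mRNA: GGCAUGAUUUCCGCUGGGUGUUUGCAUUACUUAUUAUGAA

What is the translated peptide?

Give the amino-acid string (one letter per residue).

start AUG at pos 3
pos 3: AUG -> L; peptide=L
pos 6: AUU -> D; peptide=LD
pos 9: UCC -> S; peptide=LDS
pos 12: GCU -> V; peptide=LDSV
pos 15: GGG -> R; peptide=LDSVR
pos 18: UGU -> C; peptide=LDSVRC
pos 21: UUG -> A; peptide=LDSVRCA
pos 24: CAU -> L; peptide=LDSVRCAL
pos 27: UAC -> P; peptide=LDSVRCALP
pos 30: UUA -> C; peptide=LDSVRCALPC
pos 33: UUA -> C; peptide=LDSVRCALPCC
pos 36: UGA -> STOP

Answer: LDSVRCALPCC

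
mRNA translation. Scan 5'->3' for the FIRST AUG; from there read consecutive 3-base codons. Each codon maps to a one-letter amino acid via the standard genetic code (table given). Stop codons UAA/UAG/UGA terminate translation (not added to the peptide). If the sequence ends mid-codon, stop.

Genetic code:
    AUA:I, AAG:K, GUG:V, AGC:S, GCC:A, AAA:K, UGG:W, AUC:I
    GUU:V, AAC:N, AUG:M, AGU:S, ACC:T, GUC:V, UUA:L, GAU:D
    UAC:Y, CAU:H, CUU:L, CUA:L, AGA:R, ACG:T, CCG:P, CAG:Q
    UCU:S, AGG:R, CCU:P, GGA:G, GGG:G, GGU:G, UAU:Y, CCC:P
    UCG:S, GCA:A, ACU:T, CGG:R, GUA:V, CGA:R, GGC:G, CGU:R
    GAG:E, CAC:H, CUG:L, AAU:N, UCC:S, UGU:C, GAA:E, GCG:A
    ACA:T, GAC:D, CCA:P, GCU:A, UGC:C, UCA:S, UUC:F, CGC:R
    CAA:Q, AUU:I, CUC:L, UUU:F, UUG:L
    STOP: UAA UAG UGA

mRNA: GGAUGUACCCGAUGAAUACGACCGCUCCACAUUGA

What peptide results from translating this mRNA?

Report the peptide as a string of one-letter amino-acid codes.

start AUG at pos 2
pos 2: AUG -> M; peptide=M
pos 5: UAC -> Y; peptide=MY
pos 8: CCG -> P; peptide=MYP
pos 11: AUG -> M; peptide=MYPM
pos 14: AAU -> N; peptide=MYPMN
pos 17: ACG -> T; peptide=MYPMNT
pos 20: ACC -> T; peptide=MYPMNTT
pos 23: GCU -> A; peptide=MYPMNTTA
pos 26: CCA -> P; peptide=MYPMNTTAP
pos 29: CAU -> H; peptide=MYPMNTTAPH
pos 32: UGA -> STOP

Answer: MYPMNTTAPH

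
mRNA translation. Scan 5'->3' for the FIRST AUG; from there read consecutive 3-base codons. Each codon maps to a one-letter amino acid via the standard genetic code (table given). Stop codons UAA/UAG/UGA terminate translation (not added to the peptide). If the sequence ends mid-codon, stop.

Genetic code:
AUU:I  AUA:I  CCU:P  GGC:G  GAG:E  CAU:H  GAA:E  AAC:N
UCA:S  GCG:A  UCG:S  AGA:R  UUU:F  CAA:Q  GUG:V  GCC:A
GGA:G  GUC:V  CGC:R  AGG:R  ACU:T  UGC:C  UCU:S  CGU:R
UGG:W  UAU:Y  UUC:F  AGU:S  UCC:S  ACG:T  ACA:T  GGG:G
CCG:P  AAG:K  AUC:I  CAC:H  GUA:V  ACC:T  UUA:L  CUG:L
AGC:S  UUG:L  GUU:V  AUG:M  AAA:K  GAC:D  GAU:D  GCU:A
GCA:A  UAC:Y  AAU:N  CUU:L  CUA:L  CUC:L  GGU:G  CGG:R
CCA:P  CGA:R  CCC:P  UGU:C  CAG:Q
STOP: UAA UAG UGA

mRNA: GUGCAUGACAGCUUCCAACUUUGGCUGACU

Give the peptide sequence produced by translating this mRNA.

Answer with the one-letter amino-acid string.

Answer: MTASNFG

Derivation:
start AUG at pos 4
pos 4: AUG -> M; peptide=M
pos 7: ACA -> T; peptide=MT
pos 10: GCU -> A; peptide=MTA
pos 13: UCC -> S; peptide=MTAS
pos 16: AAC -> N; peptide=MTASN
pos 19: UUU -> F; peptide=MTASNF
pos 22: GGC -> G; peptide=MTASNFG
pos 25: UGA -> STOP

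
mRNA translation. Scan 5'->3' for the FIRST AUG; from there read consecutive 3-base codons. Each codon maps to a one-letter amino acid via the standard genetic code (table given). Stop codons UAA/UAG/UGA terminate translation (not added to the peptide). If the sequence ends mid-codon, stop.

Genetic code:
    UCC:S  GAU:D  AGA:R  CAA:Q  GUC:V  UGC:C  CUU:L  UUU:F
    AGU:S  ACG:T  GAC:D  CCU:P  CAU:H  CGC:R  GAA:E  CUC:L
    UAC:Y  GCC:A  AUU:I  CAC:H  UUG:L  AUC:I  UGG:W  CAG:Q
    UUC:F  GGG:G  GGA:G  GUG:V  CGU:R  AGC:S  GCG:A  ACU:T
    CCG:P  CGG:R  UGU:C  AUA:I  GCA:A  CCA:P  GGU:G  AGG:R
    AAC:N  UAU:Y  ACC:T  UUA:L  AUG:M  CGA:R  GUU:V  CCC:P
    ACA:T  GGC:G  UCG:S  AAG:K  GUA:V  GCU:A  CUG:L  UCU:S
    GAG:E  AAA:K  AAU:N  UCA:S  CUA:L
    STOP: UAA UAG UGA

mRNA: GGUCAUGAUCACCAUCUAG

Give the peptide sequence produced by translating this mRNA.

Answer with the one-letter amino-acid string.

Answer: MITI

Derivation:
start AUG at pos 4
pos 4: AUG -> M; peptide=M
pos 7: AUC -> I; peptide=MI
pos 10: ACC -> T; peptide=MIT
pos 13: AUC -> I; peptide=MITI
pos 16: UAG -> STOP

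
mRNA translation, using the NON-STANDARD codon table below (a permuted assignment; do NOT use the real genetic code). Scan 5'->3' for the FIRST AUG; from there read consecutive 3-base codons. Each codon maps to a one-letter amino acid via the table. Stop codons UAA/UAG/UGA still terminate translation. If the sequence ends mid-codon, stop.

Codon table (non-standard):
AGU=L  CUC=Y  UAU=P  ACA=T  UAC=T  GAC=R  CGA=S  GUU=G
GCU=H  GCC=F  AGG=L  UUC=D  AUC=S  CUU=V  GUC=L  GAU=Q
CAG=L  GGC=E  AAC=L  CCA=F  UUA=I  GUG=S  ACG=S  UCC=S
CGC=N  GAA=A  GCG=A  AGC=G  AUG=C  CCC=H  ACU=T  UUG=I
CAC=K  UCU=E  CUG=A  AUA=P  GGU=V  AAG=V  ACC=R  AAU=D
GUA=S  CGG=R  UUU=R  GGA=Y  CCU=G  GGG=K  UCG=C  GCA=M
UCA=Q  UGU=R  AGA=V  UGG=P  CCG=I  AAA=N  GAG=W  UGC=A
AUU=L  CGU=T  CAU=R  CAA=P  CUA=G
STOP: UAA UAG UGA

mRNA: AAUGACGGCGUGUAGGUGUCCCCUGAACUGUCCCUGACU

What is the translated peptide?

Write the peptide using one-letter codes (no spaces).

start AUG at pos 1
pos 1: AUG -> C; peptide=C
pos 4: ACG -> S; peptide=CS
pos 7: GCG -> A; peptide=CSA
pos 10: UGU -> R; peptide=CSAR
pos 13: AGG -> L; peptide=CSARL
pos 16: UGU -> R; peptide=CSARLR
pos 19: CCC -> H; peptide=CSARLRH
pos 22: CUG -> A; peptide=CSARLRHA
pos 25: AAC -> L; peptide=CSARLRHAL
pos 28: UGU -> R; peptide=CSARLRHALR
pos 31: CCC -> H; peptide=CSARLRHALRH
pos 34: UGA -> STOP

Answer: CSARLRHALRH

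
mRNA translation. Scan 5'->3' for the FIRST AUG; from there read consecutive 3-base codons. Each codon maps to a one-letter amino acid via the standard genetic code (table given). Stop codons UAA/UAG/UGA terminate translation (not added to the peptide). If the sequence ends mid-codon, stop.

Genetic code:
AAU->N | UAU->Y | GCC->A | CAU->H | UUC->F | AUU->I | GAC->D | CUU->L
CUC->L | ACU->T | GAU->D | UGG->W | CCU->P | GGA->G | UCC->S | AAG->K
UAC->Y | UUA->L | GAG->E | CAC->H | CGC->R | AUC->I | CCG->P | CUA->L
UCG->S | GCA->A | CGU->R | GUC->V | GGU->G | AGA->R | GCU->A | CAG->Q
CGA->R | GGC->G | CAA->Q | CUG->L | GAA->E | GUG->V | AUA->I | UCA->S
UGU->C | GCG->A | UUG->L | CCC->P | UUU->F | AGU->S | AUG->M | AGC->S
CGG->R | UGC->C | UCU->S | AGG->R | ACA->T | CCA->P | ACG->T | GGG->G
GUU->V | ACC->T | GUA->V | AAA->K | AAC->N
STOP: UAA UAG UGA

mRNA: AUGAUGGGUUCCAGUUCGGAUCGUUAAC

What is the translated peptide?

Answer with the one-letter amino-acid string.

start AUG at pos 0
pos 0: AUG -> M; peptide=M
pos 3: AUG -> M; peptide=MM
pos 6: GGU -> G; peptide=MMG
pos 9: UCC -> S; peptide=MMGS
pos 12: AGU -> S; peptide=MMGSS
pos 15: UCG -> S; peptide=MMGSSS
pos 18: GAU -> D; peptide=MMGSSSD
pos 21: CGU -> R; peptide=MMGSSSDR
pos 24: UAA -> STOP

Answer: MMGSSSDR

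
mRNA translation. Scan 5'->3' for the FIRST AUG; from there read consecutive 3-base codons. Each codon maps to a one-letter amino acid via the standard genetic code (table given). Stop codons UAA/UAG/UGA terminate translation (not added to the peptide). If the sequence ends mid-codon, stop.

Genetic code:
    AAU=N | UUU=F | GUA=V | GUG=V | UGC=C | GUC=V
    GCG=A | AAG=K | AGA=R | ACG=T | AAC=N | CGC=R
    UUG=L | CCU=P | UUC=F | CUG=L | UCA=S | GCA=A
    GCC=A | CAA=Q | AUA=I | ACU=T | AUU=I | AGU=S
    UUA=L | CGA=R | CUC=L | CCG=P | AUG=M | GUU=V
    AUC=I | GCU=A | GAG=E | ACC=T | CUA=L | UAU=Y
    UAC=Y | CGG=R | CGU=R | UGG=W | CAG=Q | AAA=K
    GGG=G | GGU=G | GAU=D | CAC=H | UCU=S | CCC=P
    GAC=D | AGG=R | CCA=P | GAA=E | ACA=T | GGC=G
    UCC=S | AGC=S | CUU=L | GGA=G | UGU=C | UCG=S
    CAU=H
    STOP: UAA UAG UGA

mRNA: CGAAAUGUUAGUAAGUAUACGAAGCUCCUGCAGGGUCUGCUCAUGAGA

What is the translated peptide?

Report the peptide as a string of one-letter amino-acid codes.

Answer: MLVSIRSSCRVCS

Derivation:
start AUG at pos 4
pos 4: AUG -> M; peptide=M
pos 7: UUA -> L; peptide=ML
pos 10: GUA -> V; peptide=MLV
pos 13: AGU -> S; peptide=MLVS
pos 16: AUA -> I; peptide=MLVSI
pos 19: CGA -> R; peptide=MLVSIR
pos 22: AGC -> S; peptide=MLVSIRS
pos 25: UCC -> S; peptide=MLVSIRSS
pos 28: UGC -> C; peptide=MLVSIRSSC
pos 31: AGG -> R; peptide=MLVSIRSSCR
pos 34: GUC -> V; peptide=MLVSIRSSCRV
pos 37: UGC -> C; peptide=MLVSIRSSCRVC
pos 40: UCA -> S; peptide=MLVSIRSSCRVCS
pos 43: UGA -> STOP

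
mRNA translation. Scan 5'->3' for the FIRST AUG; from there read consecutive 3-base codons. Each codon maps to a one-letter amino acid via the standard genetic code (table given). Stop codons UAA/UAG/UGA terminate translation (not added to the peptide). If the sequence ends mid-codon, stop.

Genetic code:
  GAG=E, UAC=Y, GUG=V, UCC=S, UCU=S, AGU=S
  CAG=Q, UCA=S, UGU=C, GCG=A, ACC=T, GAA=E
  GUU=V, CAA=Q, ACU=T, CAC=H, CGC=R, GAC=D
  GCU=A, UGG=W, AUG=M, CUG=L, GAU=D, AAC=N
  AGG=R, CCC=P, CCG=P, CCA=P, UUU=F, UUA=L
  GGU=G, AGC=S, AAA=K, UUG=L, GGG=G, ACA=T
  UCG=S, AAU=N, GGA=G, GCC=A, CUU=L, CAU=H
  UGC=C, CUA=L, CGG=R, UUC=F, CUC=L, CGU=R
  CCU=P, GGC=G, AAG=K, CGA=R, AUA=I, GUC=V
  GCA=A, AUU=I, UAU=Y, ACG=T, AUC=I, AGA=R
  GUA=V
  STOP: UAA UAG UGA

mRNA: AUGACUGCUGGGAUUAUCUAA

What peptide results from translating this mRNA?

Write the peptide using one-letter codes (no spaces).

Answer: MTAGII

Derivation:
start AUG at pos 0
pos 0: AUG -> M; peptide=M
pos 3: ACU -> T; peptide=MT
pos 6: GCU -> A; peptide=MTA
pos 9: GGG -> G; peptide=MTAG
pos 12: AUU -> I; peptide=MTAGI
pos 15: AUC -> I; peptide=MTAGII
pos 18: UAA -> STOP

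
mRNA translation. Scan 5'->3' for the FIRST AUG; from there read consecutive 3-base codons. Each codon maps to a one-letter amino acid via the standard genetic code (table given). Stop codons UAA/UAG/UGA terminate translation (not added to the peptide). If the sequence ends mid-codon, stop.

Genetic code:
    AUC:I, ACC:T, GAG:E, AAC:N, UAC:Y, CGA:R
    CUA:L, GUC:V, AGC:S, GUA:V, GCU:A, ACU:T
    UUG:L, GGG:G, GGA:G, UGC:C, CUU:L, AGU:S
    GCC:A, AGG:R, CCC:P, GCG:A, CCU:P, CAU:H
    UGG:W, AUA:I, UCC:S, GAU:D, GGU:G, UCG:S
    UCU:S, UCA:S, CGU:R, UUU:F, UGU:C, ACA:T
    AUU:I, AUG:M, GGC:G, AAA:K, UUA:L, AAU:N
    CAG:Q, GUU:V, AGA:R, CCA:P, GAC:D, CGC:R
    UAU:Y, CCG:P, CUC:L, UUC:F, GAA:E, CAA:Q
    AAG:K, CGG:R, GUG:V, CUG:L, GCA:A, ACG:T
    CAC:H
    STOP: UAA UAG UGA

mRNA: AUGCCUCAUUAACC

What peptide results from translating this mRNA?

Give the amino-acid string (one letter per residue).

Answer: MPH

Derivation:
start AUG at pos 0
pos 0: AUG -> M; peptide=M
pos 3: CCU -> P; peptide=MP
pos 6: CAU -> H; peptide=MPH
pos 9: UAA -> STOP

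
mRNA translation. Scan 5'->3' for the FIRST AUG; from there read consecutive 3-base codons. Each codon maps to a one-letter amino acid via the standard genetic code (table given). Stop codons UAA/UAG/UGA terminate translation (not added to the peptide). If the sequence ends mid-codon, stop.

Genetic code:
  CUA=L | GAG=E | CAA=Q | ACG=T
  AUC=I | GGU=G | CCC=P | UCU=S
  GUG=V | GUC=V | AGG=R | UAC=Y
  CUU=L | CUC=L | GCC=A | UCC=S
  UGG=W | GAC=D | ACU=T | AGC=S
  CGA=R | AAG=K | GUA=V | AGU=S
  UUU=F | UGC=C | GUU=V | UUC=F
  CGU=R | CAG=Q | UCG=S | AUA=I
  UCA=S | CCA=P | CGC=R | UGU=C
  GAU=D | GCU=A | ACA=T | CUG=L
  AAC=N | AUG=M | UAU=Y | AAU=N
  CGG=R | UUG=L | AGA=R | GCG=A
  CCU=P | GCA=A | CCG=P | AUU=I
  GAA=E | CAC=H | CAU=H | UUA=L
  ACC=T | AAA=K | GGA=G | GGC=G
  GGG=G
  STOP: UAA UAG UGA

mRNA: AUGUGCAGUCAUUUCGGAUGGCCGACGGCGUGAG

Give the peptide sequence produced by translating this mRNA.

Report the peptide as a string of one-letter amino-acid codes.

start AUG at pos 0
pos 0: AUG -> M; peptide=M
pos 3: UGC -> C; peptide=MC
pos 6: AGU -> S; peptide=MCS
pos 9: CAU -> H; peptide=MCSH
pos 12: UUC -> F; peptide=MCSHF
pos 15: GGA -> G; peptide=MCSHFG
pos 18: UGG -> W; peptide=MCSHFGW
pos 21: CCG -> P; peptide=MCSHFGWP
pos 24: ACG -> T; peptide=MCSHFGWPT
pos 27: GCG -> A; peptide=MCSHFGWPTA
pos 30: UGA -> STOP

Answer: MCSHFGWPTA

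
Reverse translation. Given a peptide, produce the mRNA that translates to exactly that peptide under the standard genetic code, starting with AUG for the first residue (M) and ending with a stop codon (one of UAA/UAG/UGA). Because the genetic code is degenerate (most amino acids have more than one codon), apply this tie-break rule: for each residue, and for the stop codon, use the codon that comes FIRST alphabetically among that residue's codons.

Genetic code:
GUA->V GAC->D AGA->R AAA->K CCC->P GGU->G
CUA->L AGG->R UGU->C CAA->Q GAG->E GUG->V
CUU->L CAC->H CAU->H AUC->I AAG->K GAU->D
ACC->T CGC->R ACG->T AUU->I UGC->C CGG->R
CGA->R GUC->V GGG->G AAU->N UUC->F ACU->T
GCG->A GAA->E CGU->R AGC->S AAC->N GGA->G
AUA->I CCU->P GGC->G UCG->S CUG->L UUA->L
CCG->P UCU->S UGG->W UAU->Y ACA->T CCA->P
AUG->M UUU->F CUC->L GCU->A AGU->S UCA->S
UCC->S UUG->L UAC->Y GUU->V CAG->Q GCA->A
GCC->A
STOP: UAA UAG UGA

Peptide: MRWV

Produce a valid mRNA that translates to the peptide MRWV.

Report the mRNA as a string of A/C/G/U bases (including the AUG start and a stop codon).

Answer: mRNA: AUGAGAUGGGUAUAA

Derivation:
residue 1: M -> AUG (start codon)
residue 2: R codons sorted = AGA,AGG,CGA,CGC,CGG,CGU -> pick first = AGA
residue 3: W -> UGG (only codon)
residue 4: V codons sorted = GUA,GUC,GUG,GUU -> pick first = GUA
terminator: stop codons sorted = UAA,UAG,UGA -> pick first = UAA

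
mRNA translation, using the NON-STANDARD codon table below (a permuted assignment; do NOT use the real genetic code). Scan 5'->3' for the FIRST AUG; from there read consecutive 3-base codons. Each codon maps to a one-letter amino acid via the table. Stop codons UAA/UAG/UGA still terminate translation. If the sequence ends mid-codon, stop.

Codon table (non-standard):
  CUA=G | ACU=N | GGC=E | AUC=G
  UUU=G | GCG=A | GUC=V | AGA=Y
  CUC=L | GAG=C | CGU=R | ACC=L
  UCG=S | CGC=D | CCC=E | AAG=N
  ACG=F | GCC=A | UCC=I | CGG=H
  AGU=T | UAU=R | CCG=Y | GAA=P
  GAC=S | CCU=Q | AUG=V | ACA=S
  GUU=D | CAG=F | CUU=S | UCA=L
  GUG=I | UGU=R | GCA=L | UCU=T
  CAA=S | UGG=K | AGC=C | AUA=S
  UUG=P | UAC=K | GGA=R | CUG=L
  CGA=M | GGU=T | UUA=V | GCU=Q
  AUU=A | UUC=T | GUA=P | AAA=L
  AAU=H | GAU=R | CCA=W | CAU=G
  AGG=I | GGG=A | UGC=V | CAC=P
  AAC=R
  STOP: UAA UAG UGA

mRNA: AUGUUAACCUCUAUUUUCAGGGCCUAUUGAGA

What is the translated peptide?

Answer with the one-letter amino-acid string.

start AUG at pos 0
pos 0: AUG -> V; peptide=V
pos 3: UUA -> V; peptide=VV
pos 6: ACC -> L; peptide=VVL
pos 9: UCU -> T; peptide=VVLT
pos 12: AUU -> A; peptide=VVLTA
pos 15: UUC -> T; peptide=VVLTAT
pos 18: AGG -> I; peptide=VVLTATI
pos 21: GCC -> A; peptide=VVLTATIA
pos 24: UAU -> R; peptide=VVLTATIAR
pos 27: UGA -> STOP

Answer: VVLTATIAR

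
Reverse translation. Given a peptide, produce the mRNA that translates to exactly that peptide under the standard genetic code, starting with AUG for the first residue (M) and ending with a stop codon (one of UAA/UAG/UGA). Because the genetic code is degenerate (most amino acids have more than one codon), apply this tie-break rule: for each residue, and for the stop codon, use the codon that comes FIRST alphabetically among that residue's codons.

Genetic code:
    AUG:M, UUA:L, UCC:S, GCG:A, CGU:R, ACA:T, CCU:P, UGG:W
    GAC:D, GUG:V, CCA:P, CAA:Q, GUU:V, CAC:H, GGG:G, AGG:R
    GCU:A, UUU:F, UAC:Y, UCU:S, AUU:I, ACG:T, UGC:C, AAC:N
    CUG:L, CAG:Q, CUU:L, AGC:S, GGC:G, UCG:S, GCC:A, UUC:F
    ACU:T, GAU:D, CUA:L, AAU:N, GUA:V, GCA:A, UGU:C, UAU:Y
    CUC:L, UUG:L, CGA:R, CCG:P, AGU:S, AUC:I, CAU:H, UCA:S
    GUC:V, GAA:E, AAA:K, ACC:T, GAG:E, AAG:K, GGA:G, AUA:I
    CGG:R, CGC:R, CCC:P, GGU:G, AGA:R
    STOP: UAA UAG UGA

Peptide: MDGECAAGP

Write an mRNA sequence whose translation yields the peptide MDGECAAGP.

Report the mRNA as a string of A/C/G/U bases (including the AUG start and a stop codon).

residue 1: M -> AUG (start codon)
residue 2: D codons sorted = GAC,GAU -> pick first = GAC
residue 3: G codons sorted = GGA,GGC,GGG,GGU -> pick first = GGA
residue 4: E codons sorted = GAA,GAG -> pick first = GAA
residue 5: C codons sorted = UGC,UGU -> pick first = UGC
residue 6: A codons sorted = GCA,GCC,GCG,GCU -> pick first = GCA
residue 7: A codons sorted = GCA,GCC,GCG,GCU -> pick first = GCA
residue 8: G codons sorted = GGA,GGC,GGG,GGU -> pick first = GGA
residue 9: P codons sorted = CCA,CCC,CCG,CCU -> pick first = CCA
terminator: stop codons sorted = UAA,UAG,UGA -> pick first = UAA

Answer: mRNA: AUGGACGGAGAAUGCGCAGCAGGACCAUAA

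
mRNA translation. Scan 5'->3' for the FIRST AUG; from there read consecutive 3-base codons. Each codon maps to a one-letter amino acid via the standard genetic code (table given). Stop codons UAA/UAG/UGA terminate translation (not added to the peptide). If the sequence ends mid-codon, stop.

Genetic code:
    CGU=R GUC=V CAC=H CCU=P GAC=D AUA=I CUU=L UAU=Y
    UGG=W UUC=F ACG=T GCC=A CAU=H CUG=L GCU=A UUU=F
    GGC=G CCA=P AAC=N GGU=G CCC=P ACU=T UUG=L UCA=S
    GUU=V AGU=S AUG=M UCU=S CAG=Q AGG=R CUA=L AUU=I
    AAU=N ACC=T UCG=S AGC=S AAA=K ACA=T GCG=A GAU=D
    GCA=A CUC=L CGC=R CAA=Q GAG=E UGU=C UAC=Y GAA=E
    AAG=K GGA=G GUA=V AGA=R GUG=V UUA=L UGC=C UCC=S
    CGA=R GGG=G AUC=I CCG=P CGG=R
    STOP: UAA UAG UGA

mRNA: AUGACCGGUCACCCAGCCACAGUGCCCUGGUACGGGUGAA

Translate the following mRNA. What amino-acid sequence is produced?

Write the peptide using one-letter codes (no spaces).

Answer: MTGHPATVPWYG

Derivation:
start AUG at pos 0
pos 0: AUG -> M; peptide=M
pos 3: ACC -> T; peptide=MT
pos 6: GGU -> G; peptide=MTG
pos 9: CAC -> H; peptide=MTGH
pos 12: CCA -> P; peptide=MTGHP
pos 15: GCC -> A; peptide=MTGHPA
pos 18: ACA -> T; peptide=MTGHPAT
pos 21: GUG -> V; peptide=MTGHPATV
pos 24: CCC -> P; peptide=MTGHPATVP
pos 27: UGG -> W; peptide=MTGHPATVPW
pos 30: UAC -> Y; peptide=MTGHPATVPWY
pos 33: GGG -> G; peptide=MTGHPATVPWYG
pos 36: UGA -> STOP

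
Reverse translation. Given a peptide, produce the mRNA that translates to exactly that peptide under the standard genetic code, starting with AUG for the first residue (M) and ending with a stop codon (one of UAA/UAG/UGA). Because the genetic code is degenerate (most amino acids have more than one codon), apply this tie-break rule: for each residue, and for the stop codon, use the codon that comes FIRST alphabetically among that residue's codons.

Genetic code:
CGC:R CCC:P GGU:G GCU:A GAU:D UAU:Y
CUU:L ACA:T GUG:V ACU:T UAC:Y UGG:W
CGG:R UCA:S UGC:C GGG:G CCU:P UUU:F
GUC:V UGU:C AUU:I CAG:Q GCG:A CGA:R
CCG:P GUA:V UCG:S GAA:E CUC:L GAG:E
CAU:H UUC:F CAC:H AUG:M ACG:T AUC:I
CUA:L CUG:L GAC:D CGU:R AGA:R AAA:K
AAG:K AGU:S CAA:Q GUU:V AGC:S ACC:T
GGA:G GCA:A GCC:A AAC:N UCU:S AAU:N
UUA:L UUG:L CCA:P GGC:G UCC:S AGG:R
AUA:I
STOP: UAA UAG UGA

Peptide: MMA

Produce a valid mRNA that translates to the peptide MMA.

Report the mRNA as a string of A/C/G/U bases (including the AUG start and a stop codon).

residue 1: M -> AUG (start codon)
residue 2: M -> AUG (only codon)
residue 3: A codons sorted = GCA,GCC,GCG,GCU -> pick first = GCA
terminator: stop codons sorted = UAA,UAG,UGA -> pick first = UAA

Answer: mRNA: AUGAUGGCAUAA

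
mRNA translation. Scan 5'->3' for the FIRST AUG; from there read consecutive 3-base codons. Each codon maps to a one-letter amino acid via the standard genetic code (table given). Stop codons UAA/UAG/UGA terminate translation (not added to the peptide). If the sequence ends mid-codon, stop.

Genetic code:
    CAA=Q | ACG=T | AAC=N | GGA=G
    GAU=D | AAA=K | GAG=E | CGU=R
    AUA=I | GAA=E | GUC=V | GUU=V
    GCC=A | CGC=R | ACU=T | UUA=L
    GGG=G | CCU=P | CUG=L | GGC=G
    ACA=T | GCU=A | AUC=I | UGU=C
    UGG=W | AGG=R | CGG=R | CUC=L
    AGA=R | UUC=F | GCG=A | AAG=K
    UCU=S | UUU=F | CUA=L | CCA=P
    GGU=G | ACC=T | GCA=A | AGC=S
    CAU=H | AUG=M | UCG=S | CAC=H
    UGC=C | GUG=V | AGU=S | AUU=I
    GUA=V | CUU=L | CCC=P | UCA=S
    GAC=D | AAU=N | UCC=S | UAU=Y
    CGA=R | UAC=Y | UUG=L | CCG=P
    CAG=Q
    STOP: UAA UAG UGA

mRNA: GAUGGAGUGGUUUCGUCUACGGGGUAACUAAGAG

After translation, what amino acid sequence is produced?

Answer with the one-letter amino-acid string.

start AUG at pos 1
pos 1: AUG -> M; peptide=M
pos 4: GAG -> E; peptide=ME
pos 7: UGG -> W; peptide=MEW
pos 10: UUU -> F; peptide=MEWF
pos 13: CGU -> R; peptide=MEWFR
pos 16: CUA -> L; peptide=MEWFRL
pos 19: CGG -> R; peptide=MEWFRLR
pos 22: GGU -> G; peptide=MEWFRLRG
pos 25: AAC -> N; peptide=MEWFRLRGN
pos 28: UAA -> STOP

Answer: MEWFRLRGN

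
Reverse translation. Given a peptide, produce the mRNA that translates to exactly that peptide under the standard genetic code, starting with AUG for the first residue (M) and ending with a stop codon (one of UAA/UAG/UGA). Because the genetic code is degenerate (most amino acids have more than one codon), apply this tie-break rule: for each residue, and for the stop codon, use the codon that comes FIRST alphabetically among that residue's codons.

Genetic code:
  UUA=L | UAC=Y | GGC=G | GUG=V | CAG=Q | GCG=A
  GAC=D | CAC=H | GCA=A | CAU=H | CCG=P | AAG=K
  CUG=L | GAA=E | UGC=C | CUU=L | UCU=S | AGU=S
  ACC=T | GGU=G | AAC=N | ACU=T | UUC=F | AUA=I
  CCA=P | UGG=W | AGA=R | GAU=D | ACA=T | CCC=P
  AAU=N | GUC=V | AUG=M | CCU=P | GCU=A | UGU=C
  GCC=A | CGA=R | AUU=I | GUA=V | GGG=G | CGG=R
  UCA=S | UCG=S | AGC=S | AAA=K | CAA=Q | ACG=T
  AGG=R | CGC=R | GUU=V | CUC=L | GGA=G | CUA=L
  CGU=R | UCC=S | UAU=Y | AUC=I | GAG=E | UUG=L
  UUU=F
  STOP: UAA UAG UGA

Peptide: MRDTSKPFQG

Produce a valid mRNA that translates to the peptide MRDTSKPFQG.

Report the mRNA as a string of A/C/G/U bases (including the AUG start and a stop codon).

Answer: mRNA: AUGAGAGACACAAGCAAACCAUUCCAAGGAUAA

Derivation:
residue 1: M -> AUG (start codon)
residue 2: R codons sorted = AGA,AGG,CGA,CGC,CGG,CGU -> pick first = AGA
residue 3: D codons sorted = GAC,GAU -> pick first = GAC
residue 4: T codons sorted = ACA,ACC,ACG,ACU -> pick first = ACA
residue 5: S codons sorted = AGC,AGU,UCA,UCC,UCG,UCU -> pick first = AGC
residue 6: K codons sorted = AAA,AAG -> pick first = AAA
residue 7: P codons sorted = CCA,CCC,CCG,CCU -> pick first = CCA
residue 8: F codons sorted = UUC,UUU -> pick first = UUC
residue 9: Q codons sorted = CAA,CAG -> pick first = CAA
residue 10: G codons sorted = GGA,GGC,GGG,GGU -> pick first = GGA
terminator: stop codons sorted = UAA,UAG,UGA -> pick first = UAA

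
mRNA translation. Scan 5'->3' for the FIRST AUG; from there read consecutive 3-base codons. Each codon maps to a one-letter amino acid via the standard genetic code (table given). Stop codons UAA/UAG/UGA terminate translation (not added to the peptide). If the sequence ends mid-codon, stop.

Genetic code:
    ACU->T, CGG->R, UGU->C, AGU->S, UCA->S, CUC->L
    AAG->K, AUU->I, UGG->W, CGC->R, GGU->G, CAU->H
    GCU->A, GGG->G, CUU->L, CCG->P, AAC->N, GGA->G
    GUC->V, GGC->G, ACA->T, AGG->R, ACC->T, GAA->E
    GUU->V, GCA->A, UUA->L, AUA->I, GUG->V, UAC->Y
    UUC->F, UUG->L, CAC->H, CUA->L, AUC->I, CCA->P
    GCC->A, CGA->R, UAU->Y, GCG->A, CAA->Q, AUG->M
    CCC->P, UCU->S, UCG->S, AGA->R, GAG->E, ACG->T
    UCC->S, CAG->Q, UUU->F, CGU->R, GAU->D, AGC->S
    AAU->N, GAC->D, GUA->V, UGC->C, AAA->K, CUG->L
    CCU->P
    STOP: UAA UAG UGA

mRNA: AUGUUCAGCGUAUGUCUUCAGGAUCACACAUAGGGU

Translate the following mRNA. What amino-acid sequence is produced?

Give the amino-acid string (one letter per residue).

start AUG at pos 0
pos 0: AUG -> M; peptide=M
pos 3: UUC -> F; peptide=MF
pos 6: AGC -> S; peptide=MFS
pos 9: GUA -> V; peptide=MFSV
pos 12: UGU -> C; peptide=MFSVC
pos 15: CUU -> L; peptide=MFSVCL
pos 18: CAG -> Q; peptide=MFSVCLQ
pos 21: GAU -> D; peptide=MFSVCLQD
pos 24: CAC -> H; peptide=MFSVCLQDH
pos 27: ACA -> T; peptide=MFSVCLQDHT
pos 30: UAG -> STOP

Answer: MFSVCLQDHT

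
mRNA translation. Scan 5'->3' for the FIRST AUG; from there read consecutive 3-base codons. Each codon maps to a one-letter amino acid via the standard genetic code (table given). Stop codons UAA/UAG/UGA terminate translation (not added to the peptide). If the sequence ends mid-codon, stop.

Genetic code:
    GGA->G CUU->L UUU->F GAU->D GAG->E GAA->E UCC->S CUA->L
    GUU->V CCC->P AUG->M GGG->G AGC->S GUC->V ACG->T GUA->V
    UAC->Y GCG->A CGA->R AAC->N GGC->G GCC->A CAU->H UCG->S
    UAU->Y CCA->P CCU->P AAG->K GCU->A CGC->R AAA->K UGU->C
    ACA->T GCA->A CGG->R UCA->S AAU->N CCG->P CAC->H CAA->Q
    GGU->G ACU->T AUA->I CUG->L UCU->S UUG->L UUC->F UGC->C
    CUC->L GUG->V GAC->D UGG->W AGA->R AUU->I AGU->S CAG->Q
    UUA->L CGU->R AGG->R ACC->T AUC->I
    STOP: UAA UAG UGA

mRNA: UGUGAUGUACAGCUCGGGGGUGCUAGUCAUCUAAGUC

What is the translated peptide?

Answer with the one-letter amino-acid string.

Answer: MYSSGVLVI

Derivation:
start AUG at pos 4
pos 4: AUG -> M; peptide=M
pos 7: UAC -> Y; peptide=MY
pos 10: AGC -> S; peptide=MYS
pos 13: UCG -> S; peptide=MYSS
pos 16: GGG -> G; peptide=MYSSG
pos 19: GUG -> V; peptide=MYSSGV
pos 22: CUA -> L; peptide=MYSSGVL
pos 25: GUC -> V; peptide=MYSSGVLV
pos 28: AUC -> I; peptide=MYSSGVLVI
pos 31: UAA -> STOP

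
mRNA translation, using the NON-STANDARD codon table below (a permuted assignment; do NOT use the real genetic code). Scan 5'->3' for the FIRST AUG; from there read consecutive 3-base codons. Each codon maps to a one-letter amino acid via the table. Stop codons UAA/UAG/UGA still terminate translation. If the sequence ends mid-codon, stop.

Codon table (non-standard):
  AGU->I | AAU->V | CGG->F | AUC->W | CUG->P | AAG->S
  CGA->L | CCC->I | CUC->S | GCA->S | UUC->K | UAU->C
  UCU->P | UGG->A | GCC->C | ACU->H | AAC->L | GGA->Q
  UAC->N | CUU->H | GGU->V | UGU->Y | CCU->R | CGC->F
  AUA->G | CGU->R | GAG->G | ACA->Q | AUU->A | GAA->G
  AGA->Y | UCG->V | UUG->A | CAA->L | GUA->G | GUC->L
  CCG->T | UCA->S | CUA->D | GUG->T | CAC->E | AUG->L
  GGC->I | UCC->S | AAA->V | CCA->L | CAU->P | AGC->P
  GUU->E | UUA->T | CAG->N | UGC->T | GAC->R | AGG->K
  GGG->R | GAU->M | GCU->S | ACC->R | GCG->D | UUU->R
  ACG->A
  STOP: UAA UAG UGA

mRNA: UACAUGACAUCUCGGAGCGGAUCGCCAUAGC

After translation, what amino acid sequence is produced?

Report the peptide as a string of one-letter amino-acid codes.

Answer: LQPFPQVL

Derivation:
start AUG at pos 3
pos 3: AUG -> L; peptide=L
pos 6: ACA -> Q; peptide=LQ
pos 9: UCU -> P; peptide=LQP
pos 12: CGG -> F; peptide=LQPF
pos 15: AGC -> P; peptide=LQPFP
pos 18: GGA -> Q; peptide=LQPFPQ
pos 21: UCG -> V; peptide=LQPFPQV
pos 24: CCA -> L; peptide=LQPFPQVL
pos 27: UAG -> STOP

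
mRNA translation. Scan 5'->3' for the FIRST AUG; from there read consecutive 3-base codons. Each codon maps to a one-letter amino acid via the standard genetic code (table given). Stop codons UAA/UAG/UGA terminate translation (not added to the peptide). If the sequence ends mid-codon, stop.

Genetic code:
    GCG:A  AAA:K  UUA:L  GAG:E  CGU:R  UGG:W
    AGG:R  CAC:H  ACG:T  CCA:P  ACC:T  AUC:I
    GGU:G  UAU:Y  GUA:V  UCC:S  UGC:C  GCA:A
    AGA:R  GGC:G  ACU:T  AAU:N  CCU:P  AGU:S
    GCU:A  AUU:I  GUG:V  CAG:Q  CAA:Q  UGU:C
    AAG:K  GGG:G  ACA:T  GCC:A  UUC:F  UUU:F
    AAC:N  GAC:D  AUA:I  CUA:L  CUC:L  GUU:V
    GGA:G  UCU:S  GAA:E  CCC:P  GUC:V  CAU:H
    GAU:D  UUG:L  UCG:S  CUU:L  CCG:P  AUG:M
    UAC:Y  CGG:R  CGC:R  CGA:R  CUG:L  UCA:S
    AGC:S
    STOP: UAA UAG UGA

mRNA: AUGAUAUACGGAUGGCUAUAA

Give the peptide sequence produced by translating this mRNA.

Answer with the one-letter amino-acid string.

Answer: MIYGWL

Derivation:
start AUG at pos 0
pos 0: AUG -> M; peptide=M
pos 3: AUA -> I; peptide=MI
pos 6: UAC -> Y; peptide=MIY
pos 9: GGA -> G; peptide=MIYG
pos 12: UGG -> W; peptide=MIYGW
pos 15: CUA -> L; peptide=MIYGWL
pos 18: UAA -> STOP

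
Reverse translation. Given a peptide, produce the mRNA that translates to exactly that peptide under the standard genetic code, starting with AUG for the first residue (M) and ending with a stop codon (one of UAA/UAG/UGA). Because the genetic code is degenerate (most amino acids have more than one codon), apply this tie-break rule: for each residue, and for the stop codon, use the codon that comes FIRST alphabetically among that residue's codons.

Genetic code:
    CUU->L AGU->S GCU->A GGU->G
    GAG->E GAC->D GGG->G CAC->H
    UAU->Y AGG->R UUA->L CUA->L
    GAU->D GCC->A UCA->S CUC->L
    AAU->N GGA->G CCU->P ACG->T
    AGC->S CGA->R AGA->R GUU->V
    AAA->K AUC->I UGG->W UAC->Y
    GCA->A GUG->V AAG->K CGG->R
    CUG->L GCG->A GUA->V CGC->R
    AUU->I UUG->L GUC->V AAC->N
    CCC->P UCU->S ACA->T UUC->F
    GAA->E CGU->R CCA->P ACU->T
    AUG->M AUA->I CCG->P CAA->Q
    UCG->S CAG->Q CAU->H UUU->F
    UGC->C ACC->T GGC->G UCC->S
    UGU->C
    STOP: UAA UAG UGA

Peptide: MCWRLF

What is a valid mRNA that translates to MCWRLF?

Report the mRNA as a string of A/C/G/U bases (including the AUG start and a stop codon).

residue 1: M -> AUG (start codon)
residue 2: C codons sorted = UGC,UGU -> pick first = UGC
residue 3: W -> UGG (only codon)
residue 4: R codons sorted = AGA,AGG,CGA,CGC,CGG,CGU -> pick first = AGA
residue 5: L codons sorted = CUA,CUC,CUG,CUU,UUA,UUG -> pick first = CUA
residue 6: F codons sorted = UUC,UUU -> pick first = UUC
terminator: stop codons sorted = UAA,UAG,UGA -> pick first = UAA

Answer: mRNA: AUGUGCUGGAGACUAUUCUAA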